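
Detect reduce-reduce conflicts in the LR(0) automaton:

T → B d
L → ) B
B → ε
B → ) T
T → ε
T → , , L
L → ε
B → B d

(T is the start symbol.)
Yes — I0: [B → .] vs [T → .]; I1: [B → .] vs [T → .]; I5: [B → B d .] vs [T → B d .]

Augment with T' → T and build the canonical LR(0) collection (I0 = CLOSURE({[T' → . T]}), then GOTO on every symbol after a dot until no new states appear). It has 12 states:
  I0: { [B → . ) T], [B → . B d], [B → .], [T → . , , L], [T → . B d], [T → .], [T' → . T] }  — shift, 2 reduces
  I1: { [B → ) . T], [B → . ) T], [B → . B d], [B → .], [T → . , , L], [T → . B d], [T → .] }  — shift, 2 reduces
  I2: { [T → , . , L] }  — shift
  I3: { [B → B . d], [T → B . d] }  — shift
  I4: { [T' → T .] }  — accept
  I5: { [B → B d .], [T → B d .] }  — 2 reduces
  I6: { [L → . ) B], [L → .], [T → , , . L] }  — shift, reduce
  I7: { [B → . ) T], [B → . B d], [B → .], [L → ) . B] }  — shift, reduce
  I8: { [T → , , L .] }  — reduce
  I9: { [B → B . d], [L → ) B .] }  — shift, reduce
  I10: { [B → B d .] }  — reduce
  I11: { [B → ) T .] }  — reduce

I0 contains complete items [B → .], [T → .] — reduce-reduce conflict.
I1 contains complete items [B → .], [T → .] — reduce-reduce conflict.
I5 contains complete items [B → B d .], [T → B d .] — reduce-reduce conflict.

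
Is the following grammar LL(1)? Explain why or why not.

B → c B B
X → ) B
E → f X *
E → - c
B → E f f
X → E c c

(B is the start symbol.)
A grammar is LL(1) if for each non-terminal N with multiple productions, the predict sets of those productions are pairwise disjoint, where PREDICT(N → α) = (FIRST(α) \ {ε}) ∪ (FOLLOW(N) if α ⇒* ε).

Relevant sets:
  FIRST(E) = { '-', 'f' }

For B:
  PREDICT(B → c B B) = { 'c' }
  PREDICT(B → E f f) = { '-', 'f' }
For X:
  PREDICT(X → ')' B) = { ')' }
  PREDICT(X → E c c) = { '-', 'f' }
For E:
  PREDICT(E → f X '*') = { 'f' }
  PREDICT(E → '-' c) = { '-' }

All predict sets are disjoint. The grammar IS LL(1).

Answer: Yes, the grammar is LL(1).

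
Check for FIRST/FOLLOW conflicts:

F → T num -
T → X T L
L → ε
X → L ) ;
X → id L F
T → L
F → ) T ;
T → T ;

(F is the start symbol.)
Yes. T → T ';' with FOLLOW(T) on { ';' }

A FIRST/FOLLOW conflict occurs when a non-terminal N has a nullable alternative N → β (β ⇒* ε) and another alternative N → α with FIRST(α) ∩ FOLLOW(N) ≠ ∅: on such a lookahead the parser cannot decide between expanding α and letting N vanish via β.

Nullable non-terminals: L, T.
FIRST sets used below: FIRST(X) = { ')', 'id' }, FIRST(L) = { ε }, FIRST(T) = { ')', ';', 'id', ε }
L has a nullable alternative but only one production, so nothing to check.

T: nullable alternative(s) T → L; FOLLOW(T) = { ';', 'num' }
  T → X T L: FIRST \ {ε} = { ')', 'id' } — disjoint from FOLLOW(T)
  T → L: FIRST \ {ε} = { } — this is the only nullable alternative, skip
  T → T ;: FIRST \ {ε} = { ')', ';', 'id' } — overlaps FOLLOW(T) on { ';' }: CONFLICT

F, X have no nullable alternative, so no FIRST/FOLLOW check is needed there.

So the grammar has 1 FIRST/FOLLOW conflict (marked CONFLICT above).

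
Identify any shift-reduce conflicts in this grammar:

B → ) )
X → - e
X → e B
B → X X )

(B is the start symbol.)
A shift-reduce conflict occurs when an LR(0) state has both:
  - a complete (reduce) item [A → α .] (dot at the end), and
  - a shift item [B → β . c γ] (dot before a terminal).

Augment with B' → B and build the canonical LR(0) collection (I0 = CLOSURE({[B' → . B]}), then GOTO on every symbol after a dot until no new states appear). It has 11 states:
  I0: { [B → . ) )], [B → . X X )], [B' → . B], [X → . - e], [X → . e B] }  — shift
  I1: { [B → ) . )] }  — shift
  I2: { [X → - . e] }  — shift
  I3: { [B' → B .] }  — accept
  I4: { [B → X . X )], [X → . - e], [X → . e B] }  — shift
  I5: { [B → . ) )], [B → . X X )], [X → . - e], [X → . e B], [X → e . B] }  — shift
  I6: { [X → e B .] }  — reduce
  I7: { [B → X X . )] }  — shift
  I8: { [B → X X ) .] }  — reduce
  I9: { [X → - e .] }  — reduce
  I10: { [B → ) ) .] }  — reduce

No state contains both a complete item and a shift item.

Answer: No shift-reduce conflicts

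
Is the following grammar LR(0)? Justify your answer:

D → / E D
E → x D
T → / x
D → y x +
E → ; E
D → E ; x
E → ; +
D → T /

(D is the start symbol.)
A grammar is LR(0) if no state in the canonical LR(0) collection has:
  - both a shift item (dot before a terminal) and a complete item (shift-reduce conflict), or
  - two or more complete items (reduce-reduce conflict; the accept item [D' → D .] counts as a complete item here).

Augment with D' → D and build the canonical LR(0) collection (I0 = CLOSURE({[D' → . D]}), then GOTO on every symbol after a dot until no new states appear). It has 19 states:
  I0: { [D → . / E D], [D → . E ; x], [D → . T /], [D → . y x +], [D' → . D], [E → . ; +], [E → . ; E], [E → . x D], [T → . / x] }  — shift
  I1: { [D → / . E D], [E → . ; +], [E → . ; E], [E → . x D], [T → / . x] }  — shift
  I2: { [E → . ; +], [E → . ; E], [E → . x D], [E → ; . +], [E → ; . E] }  — shift
  I3: { [D' → D .] }  — accept
  I4: { [D → E . ; x] }  — shift
  I5: { [D → T . /] }  — shift
  I6: { [D → . / E D], [D → . E ; x], [D → . T /], [D → . y x +], [E → . ; +], [E → . ; E], [E → . x D], [E → x . D], [T → . / x] }  — shift
  I7: { [D → y . x +] }  — shift
  I8: { [D → y x . +] }  — shift
  I9: { [D → y x + .] }  — reduce
  I10: { [E → x D .] }  — reduce
  I11: { [D → T / .] }  — reduce
  I12: { [D → E ; . x] }  — shift
  I13: { [D → E ; x .] }  — reduce
  I14: { [E → ; + .] }  — reduce
  I15: { [E → ; E .] }  — reduce
  I16: { [D → . / E D], [D → . E ; x], [D → . T /], [D → . y x +], [D → / E . D], [E → . ; +], [E → . ; E], [E → . x D], [T → . / x] }  — shift
  I17: { [D → . / E D], [D → . E ; x], [D → . T /], [D → . y x +], [E → . ; +], [E → . ; E], [E → . x D], [E → x . D], [T → . / x], [T → / x .] }  — shift, reduce
  I18: { [D → / E D .] }  — reduce

Conflict in state I17:
  Shift-reduce conflict between [T → / x .] and [D → . / E D]
So the grammar is NOT LR(0).

Answer: No. Shift-reduce conflict between [T → / x .] and [D → . / E D]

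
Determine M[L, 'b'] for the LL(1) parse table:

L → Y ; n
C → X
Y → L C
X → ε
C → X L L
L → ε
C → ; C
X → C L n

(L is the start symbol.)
Empty (error entry)

To find M[L, 'b'], we find productions for L where 'b' is in the predict set (PREDICT(N → α) = (FIRST(α) \ {ε}) ∪ (FOLLOW(N) if α ⇒* ε)).

Relevant sets:
  FIRST(Y) = { ';', 'n', ε }
  FOLLOW(L) = { $, ';', 'n' }

L → Y ; n: PREDICT = { ';', 'n' }
L → ε: PREDICT = { $, ';', 'n' }

M[L, 'b'] is empty (no production applies)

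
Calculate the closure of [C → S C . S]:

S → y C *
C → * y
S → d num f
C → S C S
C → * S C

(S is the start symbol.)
To compute CLOSURE, for each item [A → α.Bβ] where B is a non-terminal, add [B → .γ] for all productions B → γ; repeat for the newly added items until nothing changes.

Start with: [C → S C . S]
  [C → S C . S] has the dot before S: add [S → . y C *], [S → . d num f]
No further items can be added.

CLOSURE = { [C → S C . S], [S → . d num f], [S → . y C *] }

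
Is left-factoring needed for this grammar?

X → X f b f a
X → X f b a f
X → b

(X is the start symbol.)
Yes, X has productions with common prefix 'X f b'

Left-factoring is needed when two productions for the same non-terminal
share a common prefix on the right-hand side.

Productions for X:
  X → X f b f a
  X → X f b a f
  X → b

Found common prefix 'X f b' in productions for X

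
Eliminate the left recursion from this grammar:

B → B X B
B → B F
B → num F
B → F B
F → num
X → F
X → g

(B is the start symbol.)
B → num F B'
B → F B B'
B' → X B B'
B' → F B'
B' → ε
F → num
X → F
X → g

B is directly left-recursive. The standard transformation for
  A → A α₁ | ... | A α_m | β₁ | ... | β_n
is
  A  → β₁ A' | ... | β_n A'
  A' → α₁ A' | ... | α_m A' | ε

B → num F becomes B → num F B'
B → F B becomes B → F B B'
B → B X B becomes B' → X B B'
B → B F becomes B' → F B'
Add B' → ε

Productions for other non-terminals are unchanged:
  F → num
  X → F
  X → g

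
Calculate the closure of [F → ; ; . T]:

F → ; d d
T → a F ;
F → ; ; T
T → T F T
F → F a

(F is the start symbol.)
{ [F → ; ; . T], [T → . T F T], [T → . a F ;] }

To compute CLOSURE, for each item [A → α.Bβ] where B is a non-terminal, add [B → .γ] for all productions B → γ; repeat for the newly added items until nothing changes.

Start with: [F → ; ; . T]
  [F → ; ; . T] has the dot before T: add [T → . a F ;], [T → . T F T]
No further items can be added.

CLOSURE = { [F → ; ; . T], [T → . T F T], [T → . a F ;] }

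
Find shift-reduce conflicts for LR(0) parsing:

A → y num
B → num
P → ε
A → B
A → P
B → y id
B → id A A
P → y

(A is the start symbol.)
Yes — I0: [P → .] vs [A → . y num]; I4: [P → .] vs [A → . y num]; I6: [P → y .] vs [A → y . num]; I9: [P → .] vs [A → . y num]

Augment with A' → A and build the canonical LR(0) collection (I0 = CLOSURE({[A' → . A]}), then GOTO on every symbol after a dot until no new states appear). It has 11 states:
  I0: { [A → . B], [A → . P], [A → . y num], [A' → . A], [B → . id A A], [B → . num], [B → . y id], [P → . y], [P → .] }  — shift, reduce
  I1: { [A' → A .] }  — accept
  I2: { [A → B .] }  — reduce
  I3: { [A → P .] }  — reduce
  I4: { [A → . B], [A → . P], [A → . y num], [B → . id A A], [B → . num], [B → . y id], [B → id . A A], [P → . y], [P → .] }  — shift, reduce
  I5: { [B → num .] }  — reduce
  I6: { [A → y . num], [B → y . id], [P → y .] }  — shift, reduce
  I7: { [B → y id .] }  — reduce
  I8: { [A → y num .] }  — reduce
  I9: { [A → . B], [A → . P], [A → . y num], [B → . id A A], [B → . num], [B → . y id], [B → id A . A], [P → . y], [P → .] }  — shift, reduce
  I10: { [B → id A A .] }  — reduce

I0 contains reduce item [P → .] and shift items [A → . y num], [B → . id A A], [B → . num], [B → . y id], [P → . y] — shift-reduce conflict.
I4 contains reduce item [P → .] and shift items [A → . y num], [B → . id A A], [B → . num], [B → . y id], [P → . y] — shift-reduce conflict.
I6 contains reduce item [P → y .] and shift items [A → y . num], [B → y . id] — shift-reduce conflict.
I9 contains reduce item [P → .] and shift items [A → . y num], [B → . id A A], [B → . num], [B → . y id], [P → . y] — shift-reduce conflict.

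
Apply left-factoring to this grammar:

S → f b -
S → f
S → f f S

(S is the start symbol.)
S → f S'
S' → b -
S' → ε
S' → f S

Left-factoring transforms A → αβ₁ | αβ₂ into A → αA' and A' → β₁ | β₂
(α is the longest common prefix among the alternatives). Repeat until
no nonterminal has two alternatives with a common prefix.

Round 1: S has alternatives sharing prefix 'f'. Introduce S': S → f S'
  Add: S' → b -
  Add: S' → ε
  Add: S' → f S

No remaining common prefixes — done.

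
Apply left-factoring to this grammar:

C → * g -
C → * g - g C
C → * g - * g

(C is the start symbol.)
Left-factoring transforms A → αβ₁ | αβ₂ into A → αA' and A' → β₁ | β₂
(α is the longest common prefix among the alternatives). Repeat until
no nonterminal has two alternatives with a common prefix.

Round 1: C has alternatives sharing prefix '* g -'. Introduce C': C → * g - C'
  Add: C' → ε
  Add: C' → g C
  Add: C' → * g

No remaining common prefixes — done.

Resulting grammar:
C → * g - C'
C' → ε
C' → g C
C' → * g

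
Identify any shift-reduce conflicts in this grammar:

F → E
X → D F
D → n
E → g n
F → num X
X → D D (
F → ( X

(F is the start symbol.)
A shift-reduce conflict occurs when an LR(0) state has both:
  - a complete (reduce) item [A → α .] (dot at the end), and
  - a shift item [B → β . c γ] (dot before a terminal).

Augment with F' → F and build the canonical LR(0) collection (I0 = CLOSURE({[F' → . F]}), then GOTO on every symbol after a dot until no new states appear). It has 14 states:
  I0: { [E → . g n], [F → . ( X], [F → . E], [F → . num X], [F' → . F] }  — shift
  I1: { [D → . n], [F → ( . X], [X → . D D (], [X → . D F] }  — shift
  I2: { [F → E .] }  — reduce
  I3: { [F' → F .] }  — accept
  I4: { [E → g . n] }  — shift
  I5: { [D → . n], [F → num . X], [X → . D D (], [X → . D F] }  — shift
  I6: { [D → . n], [E → . g n], [F → . ( X], [F → . E], [F → . num X], [X → D . D (], [X → D . F] }  — shift
  I7: { [F → num X .] }  — reduce
  I8: { [D → n .] }  — reduce
  I9: { [X → D D . (] }  — shift
  I10: { [X → D F .] }  — reduce
  I11: { [X → D D ( .] }  — reduce
  I12: { [E → g n .] }  — reduce
  I13: { [F → ( X .] }  — reduce

No state contains both a complete item and a shift item.

Answer: No shift-reduce conflicts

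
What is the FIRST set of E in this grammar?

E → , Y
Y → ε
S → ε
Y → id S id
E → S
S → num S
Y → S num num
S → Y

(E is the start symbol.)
To compute FIRST(E), examine every production with E on the left-hand side, reading each right-hand side left to right until a non-nullable symbol is reached.

FIRST sets of the other non-terminals involved (by the same procedure, iterated to a fixed point):
  FIRST(S) = { 'id', 'num', ε }

From E → , Y:
  - ',' is a terminal: add ',' and stop
From E → S:
  - S is a non-terminal: add FIRST(S) \ {ε} = { 'id', 'num' }
    S is nullable and nothing follows, so the whole right-hand side can vanish: ε ∈ FIRST(E)

Collecting: FIRST(E) = { ',', 'id', 'num', ε }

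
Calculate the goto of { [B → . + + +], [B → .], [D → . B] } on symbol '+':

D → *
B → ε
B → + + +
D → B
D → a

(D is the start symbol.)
GOTO(I, '+') = CLOSURE({ [A → αX.β] : [A → α.Xβ] ∈ I, X = '+' })

Items with dot before '+', with the dot advanced:
  [B → . + + +] → [B → + . + +]
Closure adds nothing (no advanced item has the dot before a non-terminal).

GOTO = { [B → + . + +] }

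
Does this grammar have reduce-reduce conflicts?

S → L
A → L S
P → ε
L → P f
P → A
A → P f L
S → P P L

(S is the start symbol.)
Yes — I2: [P → .] vs [S → L .]; I7: [L → P f .] vs [P → .]; I8: [A → P f L .] vs [P → .]; I11: [P → .] vs [S → P P L .]

A reduce-reduce conflict occurs when an LR(0) state has two complete items [A → α .] and [B → β .] — both call for a reduction, and with no lookahead the parser cannot choose between them.

Augment with S' → S and build the canonical LR(0) collection (I0 = CLOSURE({[S' → . S]}), then GOTO on every symbol after a dot until no new states appear). It has 12 states:
  I0: { [A → . L S], [A → . P f L], [L → . P f], [P → . A], [P → .], [S → . L], [S → . P P L], [S' → . S] }  — reduce
  I1: { [P → A .] }  — reduce
  I2: { [A → . L S], [A → . P f L], [A → L . S], [L → . P f], [P → . A], [P → .], [S → . L], [S → . P P L], [S → L .] }  — 2 reduces
  I3: { [A → . L S], [A → . P f L], [A → P . f L], [L → . P f], [L → P . f], [P → . A], [P → .], [S → P . P L] }  — shift, reduce
  I4: { [S' → S .] }  — accept
  I5: { [A → . L S], [A → . P f L], [A → L . S], [L → . P f], [P → . A], [P → .], [S → . L], [S → . P P L] }  — reduce
  I6: { [A → . L S], [A → . P f L], [A → P . f L], [L → . P f], [L → P . f], [P → . A], [P → .], [S → P P . L] }  — shift, reduce
  I7: { [A → . L S], [A → . P f L], [A → P f . L], [L → . P f], [L → P f .], [P → . A], [P → .] }  — 2 reduces
  I8: { [A → . L S], [A → . P f L], [A → L . S], [A → P f L .], [L → . P f], [P → . A], [P → .], [S → . L], [S → . P P L] }  — 2 reduces
  I9: { [A → P . f L], [L → P . f] }  — shift
  I10: { [A → L S .] }  — reduce
  I11: { [A → . L S], [A → . P f L], [A → L . S], [L → . P f], [P → . A], [P → .], [S → . L], [S → . P P L], [S → P P L .] }  — 2 reduces

I2 contains complete items [P → .], [S → L .] — reduce-reduce conflict.
I7 contains complete items [L → P f .], [P → .] — reduce-reduce conflict.
I8 contains complete items [A → P f L .], [P → .] — reduce-reduce conflict.
I11 contains complete items [P → .], [S → P P L .] — reduce-reduce conflict.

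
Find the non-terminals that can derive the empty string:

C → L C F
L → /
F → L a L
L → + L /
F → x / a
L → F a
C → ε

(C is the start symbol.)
A non-terminal is nullable if it can derive ε (the empty string): either it has an ε-production, or it has a production whose right-hand side consists entirely of nullable non-terminals.

ε-productions: C → ε
So C is immediately nullable.
No further non-terminal can be added: every production for the remaining non-terminals contains a terminal or a non-nullable non-terminal.
Nullable = { 'C' }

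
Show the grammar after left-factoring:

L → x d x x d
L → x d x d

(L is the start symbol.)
Left-factoring transforms A → αβ₁ | αβ₂ into A → αA' and A' → β₁ | β₂
(α is the longest common prefix among the alternatives). Repeat until
no nonterminal has two alternatives with a common prefix.

Round 1: L has alternatives sharing prefix 'x d x'. Introduce L': L → x d x L'
  Add: L' → x d
  Add: L' → d

No remaining common prefixes — done.

Resulting grammar:
L → x d x L'
L' → x d
L' → d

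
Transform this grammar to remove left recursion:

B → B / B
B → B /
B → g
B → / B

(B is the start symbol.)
B is directly left-recursive. The standard transformation for
  A → A α₁ | ... | A α_m | β₁ | ... | β_n
is
  A  → β₁ A' | ... | β_n A'
  A' → α₁ A' | ... | α_m A' | ε

B → g becomes B → g B'
B → / B becomes B → / B B'
B → B / B becomes B' → / B B'
B → B / becomes B' → / B'
Add B' → ε

Resulting grammar:
B → g B'
B → / B B'
B' → / B B'
B' → / B'
B' → ε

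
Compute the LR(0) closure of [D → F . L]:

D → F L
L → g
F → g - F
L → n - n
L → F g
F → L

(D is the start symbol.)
{ [D → F . L], [F → . L], [F → . g - F], [L → . F g], [L → . g], [L → . n - n] }

Start with: [D → F . L]
  [D → F . L] has the dot before L: add [L → . g], [L → . n - n], [L → . F g]
  [L → . F g] has the dot before F: add [F → . g - F], [F → . L]
No further items can be added.

CLOSURE = { [D → F . L], [F → . L], [F → . g - F], [L → . F g], [L → . g], [L → . n - n] }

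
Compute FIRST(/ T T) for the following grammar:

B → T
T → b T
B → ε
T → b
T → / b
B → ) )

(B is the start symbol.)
{ '/' }

To compute FIRST(/ T T), process the symbols left to right:
Symbol / is a terminal. Add '/' and stop.
FIRST(/ T T) = { '/' }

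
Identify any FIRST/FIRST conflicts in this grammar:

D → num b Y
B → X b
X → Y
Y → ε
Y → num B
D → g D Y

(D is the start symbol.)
A FIRST/FIRST conflict occurs when two productions N → α and N → β for the same non-terminal have FIRST(α) ∩ FIRST(β) ≠ ∅ (with ε ∈ FIRST of a nullable right-hand side, so two nullable alternatives also conflict).

Productions for D:
  D → num b Y: FIRST = { 'num' }
  D → g D Y: FIRST = { 'g' }
Productions for Y:
  Y → ε: FIRST = { ε }
  Y → num B: FIRST = { 'num' }
B, X have only one production, so no FIRST/FIRST conflict is possible there.

All alternatives of each non-terminal have pairwise disjoint FIRST sets.

Answer: No FIRST/FIRST conflicts.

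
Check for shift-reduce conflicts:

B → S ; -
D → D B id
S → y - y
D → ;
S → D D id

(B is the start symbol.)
No shift-reduce conflicts

A shift-reduce conflict occurs when an LR(0) state has both:
  - a complete (reduce) item [A → α .] (dot at the end), and
  - a shift item [B → β . c γ] (dot before a terminal).

Augment with B' → B and build the canonical LR(0) collection (I0 = CLOSURE({[B' → . B]}), then GOTO on every symbol after a dot until no new states appear). It has 14 states:
  I0: { [B → . S ; -], [B' → . B], [D → . ;], [D → . D B id], [S → . D D id], [S → . y - y] }  — shift
  I1: { [D → ; .] }  — reduce
  I2: { [B' → B .] }  — accept
  I3: { [B → . S ; -], [D → . ;], [D → . D B id], [D → D . B id], [S → . D D id], [S → . y - y], [S → D . D id] }  — shift
  I4: { [B → S . ; -] }  — shift
  I5: { [S → y . - y] }  — shift
  I6: { [S → y - . y] }  — shift
  I7: { [S → y - y .] }  — reduce
  I8: { [B → S ; . -] }  — shift
  I9: { [B → S ; - .] }  — reduce
  I10: { [D → D B . id] }  — shift
  I11: { [B → . S ; -], [D → . ;], [D → . D B id], [D → D . B id], [S → . D D id], [S → . y - y], [S → D . D id], [S → D D . id] }  — shift
  I12: { [S → D D id .] }  — reduce
  I13: { [D → D B id .] }  — reduce

No state contains both a complete item and a shift item.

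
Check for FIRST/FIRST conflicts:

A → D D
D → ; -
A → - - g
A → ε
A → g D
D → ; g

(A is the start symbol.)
Yes. D → ';' '-' / D → ';' g on { ';' }

FIRST sets of the non-terminals at (or reachable through a nullable prefix from) the front of some alternative:
  FIRST(D) = { ';' }

Productions for A:
  A → D D: FIRST = { ';' }
  A → - - g: FIRST = { '-' }
  A → ε: FIRST = { ε }
  A → g D: FIRST = { 'g' }
Productions for D:
  D → ; -: FIRST = { ';' }
  D → ; g: FIRST = { ';' }

Conflict for D: D → ; - and D → ; g
  Overlap: { ';' }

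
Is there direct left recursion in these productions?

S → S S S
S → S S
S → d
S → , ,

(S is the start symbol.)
Yes, S is left-recursive

S → S S S: LEFT RECURSIVE (starts with S)
S → S S: LEFT RECURSIVE (starts with S)
S → d: starts with d
S → , ,: starts with ','

The grammar has direct left recursion on: S.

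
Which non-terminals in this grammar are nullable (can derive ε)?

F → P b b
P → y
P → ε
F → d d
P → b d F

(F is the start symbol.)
{ 'P' }

A non-terminal is nullable if it can derive ε (the empty string): either it has an ε-production, or it has a production whose right-hand side consists entirely of nullable non-terminals.

ε-productions: P → ε
So P is immediately nullable.
No further non-terminal can be added: every production for the remaining non-terminals contains a terminal or a non-nullable non-terminal.
Nullable = { 'P' }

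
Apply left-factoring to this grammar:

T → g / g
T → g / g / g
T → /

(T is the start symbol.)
T → g / g T'
T' → ε
T' → / g
T → /

Left-factoring transforms A → αβ₁ | αβ₂ into A → αA' and A' → β₁ | β₂
(α is the longest common prefix among the alternatives). Repeat until
no nonterminal has two alternatives with a common prefix.

Round 1: T has alternatives sharing prefix 'g / g'. Introduce T': T → g / g T'
  Add: T' → ε
  Add: T' → / g

No remaining common prefixes — done.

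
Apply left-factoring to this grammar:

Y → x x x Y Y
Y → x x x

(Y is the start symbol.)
Y → x x x Y'
Y' → Y Y
Y' → ε

Left-factoring transforms A → αβ₁ | αβ₂ into A → αA' and A' → β₁ | β₂
(α is the longest common prefix among the alternatives). Repeat until
no nonterminal has two alternatives with a common prefix.

Round 1: Y has alternatives sharing prefix 'x x x'. Introduce Y': Y → x x x Y'
  Add: Y' → Y Y
  Add: Y' → ε

No remaining common prefixes — done.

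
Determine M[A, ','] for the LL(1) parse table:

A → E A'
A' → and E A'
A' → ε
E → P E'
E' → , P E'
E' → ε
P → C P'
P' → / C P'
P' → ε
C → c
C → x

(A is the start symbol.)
Empty (error entry)

To find M[A, ','], we find productions for A where ',' is in the predict set (PREDICT(N → α) = (FIRST(α) \ {ε}) ∪ (FOLLOW(N) if α ⇒* ε)).

Relevant sets:
  FIRST(E) = { 'c', 'x' }

A → E A': PREDICT = { 'c', 'x' }

M[A, ','] is empty (no production applies)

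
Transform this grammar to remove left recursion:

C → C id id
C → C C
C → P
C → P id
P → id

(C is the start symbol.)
C → P C'
C → P id C'
C' → id id C'
C' → C C'
C' → ε
P → id

C is directly left-recursive. The standard transformation for
  A → A α₁ | ... | A α_m | β₁ | ... | β_n
is
  A  → β₁ A' | ... | β_n A'
  A' → α₁ A' | ... | α_m A' | ε

C → P becomes C → P C'
C → P id becomes C → P id C'
C → C id id becomes C' → id id C'
C → C C becomes C' → C C'
Add C' → ε

Productions for other non-terminals are unchanged:
  P → id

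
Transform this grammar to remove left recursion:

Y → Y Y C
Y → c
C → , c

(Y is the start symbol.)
Y is directly left-recursive. The standard transformation for
  A → A α₁ | ... | A α_m | β₁ | ... | β_n
is
  A  → β₁ A' | ... | β_n A'
  A' → α₁ A' | ... | α_m A' | ε

Y → c becomes Y → c Y'
Y → Y Y C becomes Y' → Y C Y'
Add Y' → ε

Productions for other non-terminals are unchanged:
  C → , c

Resulting grammar:
Y → c Y'
Y' → Y C Y'
Y' → ε
C → , c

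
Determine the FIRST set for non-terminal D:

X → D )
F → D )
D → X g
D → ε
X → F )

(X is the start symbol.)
{ ')', ε }

FIRST sets of the other non-terminals involved (by the same procedure, iterated to a fixed point):
  FIRST(X) = { ')' }

From D → X g:
  - X is a non-terminal: add FIRST(X) \ {ε} = { ')' }
    X is not nullable, so stop
From D → ε:
  - ε-production, so ε ∈ FIRST(D)

Collecting: FIRST(D) = { ')', ε }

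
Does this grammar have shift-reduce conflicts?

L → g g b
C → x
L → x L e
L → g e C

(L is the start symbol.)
No shift-reduce conflicts

A shift-reduce conflict occurs when an LR(0) state has both:
  - a complete (reduce) item [A → α .] (dot at the end), and
  - a shift item [B → β . c γ] (dot before a terminal).

Augment with L' → L and build the canonical LR(0) collection (I0 = CLOSURE({[L' → . L]}), then GOTO on every symbol after a dot until no new states appear). It has 11 states:
  I0: { [L → . g e C], [L → . g g b], [L → . x L e], [L' → . L] }  — shift
  I1: { [L' → L .] }  — accept
  I2: { [L → g . e C], [L → g . g b] }  — shift
  I3: { [L → . g e C], [L → . g g b], [L → . x L e], [L → x . L e] }  — shift
  I4: { [L → x L . e] }  — shift
  I5: { [L → x L e .] }  — reduce
  I6: { [C → . x], [L → g e . C] }  — shift
  I7: { [L → g g . b] }  — shift
  I8: { [L → g g b .] }  — reduce
  I9: { [L → g e C .] }  — reduce
  I10: { [C → x .] }  — reduce

No state contains both a complete item and a shift item.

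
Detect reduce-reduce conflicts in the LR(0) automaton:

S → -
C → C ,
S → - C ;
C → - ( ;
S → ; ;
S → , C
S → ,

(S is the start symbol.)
No reduce-reduce conflicts

A reduce-reduce conflict occurs when an LR(0) state has two complete items [A → α .] and [B → β .] — both call for a reduction, and with no lookahead the parser cannot choose between them.

Augment with S' → S and build the canonical LR(0) collection (I0 = CLOSURE({[S' → . S]}), then GOTO on every symbol after a dot until no new states appear). It has 13 states:
  I0: { [S → . , C], [S → . ,], [S → . - C ;], [S → . -], [S → . ; ;], [S' → . S] }  — shift
  I1: { [C → . - ( ;], [C → . C ,], [S → , . C], [S → , .] }  — shift, reduce
  I2: { [C → . - ( ;], [C → . C ,], [S → - . C ;], [S → - .] }  — shift, reduce
  I3: { [S → ; . ;] }  — shift
  I4: { [S' → S .] }  — accept
  I5: { [S → ; ; .] }  — reduce
  I6: { [C → - . ( ;] }  — shift
  I7: { [C → C . ,], [S → - C . ;] }  — shift
  I8: { [C → C , .] }  — reduce
  I9: { [S → - C ; .] }  — reduce
  I10: { [C → - ( . ;] }  — shift
  I11: { [C → - ( ; .] }  — reduce
  I12: { [C → C . ,], [S → , C .] }  — shift, reduce

No state contains more than one complete item.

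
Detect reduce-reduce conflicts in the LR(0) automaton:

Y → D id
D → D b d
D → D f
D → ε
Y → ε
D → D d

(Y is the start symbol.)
Augment with Y' → Y and build the canonical LR(0) collection (I0 = CLOSURE({[Y' → . Y]}), then GOTO on every symbol after a dot until no new states appear). It has 8 states:
  I0: { [D → . D b d], [D → . D d], [D → . D f], [D → .], [Y → . D id], [Y → .], [Y' → . Y] }  — 2 reduces
  I1: { [D → D . b d], [D → D . d], [D → D . f], [Y → D . id] }  — shift
  I2: { [Y' → Y .] }  — accept
  I3: { [D → D b . d] }  — shift
  I4: { [D → D d .] }  — reduce
  I5: { [D → D f .] }  — reduce
  I6: { [Y → D id .] }  — reduce
  I7: { [D → D b d .] }  — reduce

I0 contains complete items [D → .], [Y → .] — reduce-reduce conflict.

Answer: Yes — I0: [D → .] vs [Y → .]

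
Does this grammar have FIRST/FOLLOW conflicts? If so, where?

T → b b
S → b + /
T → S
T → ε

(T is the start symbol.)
No FIRST/FOLLOW conflicts.

Nullable non-terminals: T.
FIRST sets used below: FIRST(S) = { 'b' }

T: nullable alternative(s) T → ε; FOLLOW(T) = { $ }
  T → b b: FIRST \ {ε} = { 'b' } — disjoint from FOLLOW(T)
  T → S: FIRST \ {ε} = { 'b' } — disjoint from FOLLOW(T)
  T → ε: FIRST \ {ε} = { } — this is the only nullable alternative, skip

S has no nullable alternative, so no FIRST/FOLLOW check is needed there.

No FIRST/FOLLOW conflicts found.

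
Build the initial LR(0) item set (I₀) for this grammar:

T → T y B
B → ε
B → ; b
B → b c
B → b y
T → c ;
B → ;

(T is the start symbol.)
First, augment the grammar with T' → T
I₀ = CLOSURE({ [T' → . T] }):
  [T' → . T] has the dot before T: add [T → . T y B], [T → . c ;]
No further items can be added.

I₀ = { [T → . T y B], [T → . c ;], [T' → . T] }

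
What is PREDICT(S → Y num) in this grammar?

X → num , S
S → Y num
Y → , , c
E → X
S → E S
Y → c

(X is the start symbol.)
{ ',', 'c' }

PREDICT(S → Y num) = (FIRST(RHS) \ {ε}) ∪ (FOLLOW(S) if ε ∈ FIRST(RHS), i.e. RHS ⇒* ε)
FIRST(Y) = { ',', 'c' }
FIRST(Y num) = { ',', 'c' }
ε ∉ FIRST(Y num), so FOLLOW(S) is not added.
PREDICT(S → Y num) = { ',', 'c' }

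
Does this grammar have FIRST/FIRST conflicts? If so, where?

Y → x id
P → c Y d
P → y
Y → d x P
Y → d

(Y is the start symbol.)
Yes. Y → d x P / Y → d on { 'd' }

A FIRST/FIRST conflict occurs when two productions N → α and N → β for the same non-terminal have FIRST(α) ∩ FIRST(β) ≠ ∅ (with ε ∈ FIRST of a nullable right-hand side, so two nullable alternatives also conflict).

Productions for Y:
  Y → x id: FIRST = { 'x' }
  Y → d x P: FIRST = { 'd' }
  Y → d: FIRST = { 'd' }
Productions for P:
  P → c Y d: FIRST = { 'c' }
  P → y: FIRST = { 'y' }

Conflict for Y: Y → d x P and Y → d
  Overlap: { 'd' }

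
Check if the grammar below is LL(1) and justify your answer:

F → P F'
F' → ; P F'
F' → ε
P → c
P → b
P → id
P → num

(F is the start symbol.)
Relevant sets:
  FOLLOW(F') = { $ }

For F':
  PREDICT(F' → ';' P F') = { ';' }
  PREDICT(F' → ε) = { $ }
For P:
  PREDICT(P → c) = { 'c' }
  PREDICT(P → b) = { 'b' }
  PREDICT(P → id) = { 'id' }
  PREDICT(P → num) = { 'num' }
F has a single production, so nothing to check there.

All predict sets are disjoint. The grammar IS LL(1).

Answer: Yes, the grammar is LL(1).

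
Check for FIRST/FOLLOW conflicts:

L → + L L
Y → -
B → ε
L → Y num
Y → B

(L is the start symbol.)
A FIRST/FOLLOW conflict occurs when a non-terminal N has a nullable alternative N → β (β ⇒* ε) and another alternative N → α with FIRST(α) ∩ FOLLOW(N) ≠ ∅: on such a lookahead the parser cannot decide between expanding α and letting N vanish via β.

Nullable non-terminals: B, Y.
FIRST sets used below: FIRST(B) = { ε }
B has a nullable alternative but only one production, so nothing to check.

Y: nullable alternative(s) Y → B; FOLLOW(Y) = { 'num' }
  Y → -: FIRST \ {ε} = { '-' } — disjoint from FOLLOW(Y)
  Y → B: FIRST \ {ε} = { } — this is the only nullable alternative, skip

L has no nullable alternative, so no FIRST/FOLLOW check is needed there.

No FIRST/FOLLOW conflicts found.

Answer: No FIRST/FOLLOW conflicts.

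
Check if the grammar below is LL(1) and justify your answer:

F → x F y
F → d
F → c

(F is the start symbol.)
For F:
  PREDICT(F → x F y) = { 'x' }
  PREDICT(F → d) = { 'd' }
  PREDICT(F → c) = { 'c' }

All predict sets are disjoint. The grammar IS LL(1).

Answer: Yes, the grammar is LL(1).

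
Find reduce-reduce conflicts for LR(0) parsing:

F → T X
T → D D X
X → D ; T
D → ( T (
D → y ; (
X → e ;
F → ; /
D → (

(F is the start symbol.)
No reduce-reduce conflicts

Augment with F' → F and build the canonical LR(0) collection (I0 = CLOSURE({[F' → . F]}), then GOTO on every symbol after a dot until no new states appear). It has 20 states:
  I0: { [D → . ( T (], [D → . (], [D → . y ; (], [F → . ; /], [F → . T X], [F' → . F], [T → . D D X] }  — shift
  I1: { [D → ( . T (], [D → ( .], [D → . ( T (], [D → . (], [D → . y ; (], [T → . D D X] }  — shift, reduce
  I2: { [F → ; . /] }  — shift
  I3: { [D → . ( T (], [D → . (], [D → . y ; (], [T → D . D X] }  — shift
  I4: { [F' → F .] }  — accept
  I5: { [D → . ( T (], [D → . (], [D → . y ; (], [F → T . X], [X → . D ; T], [X → . e ;] }  — shift
  I6: { [D → y . ; (] }  — shift
  I7: { [D → y ; . (] }  — shift
  I8: { [D → y ; ( .] }  — reduce
  I9: { [X → D . ; T] }  — shift
  I10: { [F → T X .] }  — reduce
  I11: { [X → e . ;] }  — shift
  I12: { [X → e ; .] }  — reduce
  I13: { [D → . ( T (], [D → . (], [D → . y ; (], [T → . D D X], [X → D ; . T] }  — shift
  I14: { [X → D ; T .] }  — reduce
  I15: { [D → . ( T (], [D → . (], [D → . y ; (], [T → D D . X], [X → . D ; T], [X → . e ;] }  — shift
  I16: { [T → D D X .] }  — reduce
  I17: { [F → ; / .] }  — reduce
  I18: { [D → ( T . (] }  — shift
  I19: { [D → ( T ( .] }  — reduce

No state contains more than one complete item.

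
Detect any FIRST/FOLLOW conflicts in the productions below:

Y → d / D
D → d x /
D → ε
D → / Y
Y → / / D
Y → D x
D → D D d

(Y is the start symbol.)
Yes. D → d x '/' with FOLLOW(D) on { 'd' }; D → '/' Y with FOLLOW(D) on { '/' }; D → D D d with FOLLOW(D) on { '/', 'd' }

Nullable non-terminals: D.
FIRST sets used below: FIRST(D) = { '/', 'd', ε }

D: nullable alternative(s) D → ε; FOLLOW(D) = { $, '/', 'd', 'x' }
  D → d x /: FIRST \ {ε} = { 'd' } — overlaps FOLLOW(D) on { 'd' }: CONFLICT
  D → ε: FIRST \ {ε} = { } — this is the only nullable alternative, skip
  D → / Y: FIRST \ {ε} = { '/' } — overlaps FOLLOW(D) on { '/' }: CONFLICT
  D → D D d: FIRST \ {ε} = { '/', 'd' } — overlaps FOLLOW(D) on { '/', 'd' }: CONFLICT

Y has no nullable alternative, so no FIRST/FOLLOW check is needed there.

So the grammar has 3 FIRST/FOLLOW conflicts (marked CONFLICT above).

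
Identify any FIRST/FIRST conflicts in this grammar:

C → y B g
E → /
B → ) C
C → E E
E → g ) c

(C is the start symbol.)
No FIRST/FIRST conflicts.

FIRST sets of the non-terminals at (or reachable through a nullable prefix from) the front of some alternative:
  FIRST(E) = { '/', 'g' }

Productions for C:
  C → y B g: FIRST = { 'y' }
  C → E E: FIRST = { '/', 'g' }
Productions for E:
  E → /: FIRST = { '/' }
  E → g ) c: FIRST = { 'g' }
B has only one production, so no FIRST/FIRST conflict is possible there.

All alternatives of each non-terminal have pairwise disjoint FIRST sets.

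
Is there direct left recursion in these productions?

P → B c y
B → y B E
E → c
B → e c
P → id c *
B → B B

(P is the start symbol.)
P → B c y: starts with B
B → y B E: starts with y
E → c: starts with c
B → e c: starts with e
P → id c *: starts with id
B → B B: LEFT RECURSIVE (starts with B)

The grammar has direct left recursion on: B.

Answer: Yes, B is left-recursive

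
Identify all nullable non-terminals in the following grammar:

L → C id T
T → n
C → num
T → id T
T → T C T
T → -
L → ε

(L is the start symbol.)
A non-terminal is nullable if it can derive ε (the empty string): either it has an ε-production, or it has a production whose right-hand side consists entirely of nullable non-terminals.

ε-productions: L → ε
So L is immediately nullable.
No further non-terminal can be added: every production for the remaining non-terminals contains a terminal or a non-nullable non-terminal.
Nullable = { 'L' }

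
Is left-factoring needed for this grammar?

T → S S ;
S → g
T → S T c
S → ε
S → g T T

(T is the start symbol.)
Left-factoring is needed when two productions for the same non-terminal
share a common prefix on the right-hand side.

Productions for T:
  T → S S ;
  T → S T c
Productions for S:
  S → g
  S → ε
  S → g T T

Found common prefix 'S' in productions for T
Found common prefix 'g' in productions for S

Answer: Yes, T has productions with common prefix 'S'; S has productions with common prefix 'g'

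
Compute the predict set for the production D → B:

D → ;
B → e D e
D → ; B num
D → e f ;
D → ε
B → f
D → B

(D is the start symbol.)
PREDICT(D → B) = (FIRST(RHS) \ {ε}) ∪ (FOLLOW(D) if ε ∈ FIRST(RHS), i.e. RHS ⇒* ε)
FIRST(B) = { 'e', 'f' }
FIRST(B) = { 'e', 'f' }
ε ∉ FIRST(B), so FOLLOW(D) is not added.
PREDICT(D → B) = { 'e', 'f' }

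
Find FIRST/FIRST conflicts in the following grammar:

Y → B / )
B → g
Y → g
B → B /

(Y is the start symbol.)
Yes. Y → B '/' ')' / Y → g on { 'g' }; B → g / B → B '/' on { 'g' }

A FIRST/FIRST conflict occurs when two productions N → α and N → β for the same non-terminal have FIRST(α) ∩ FIRST(β) ≠ ∅ (with ε ∈ FIRST of a nullable right-hand side, so two nullable alternatives also conflict).

FIRST sets of the non-terminals at (or reachable through a nullable prefix from) the front of some alternative:
  FIRST(B) = { 'g' }

Productions for Y:
  Y → B / ): FIRST = { 'g' }
  Y → g: FIRST = { 'g' }
Productions for B:
  B → g: FIRST = { 'g' }
  B → B /: FIRST = { 'g' }

Conflict for Y: Y → B / ) and Y → g
  Overlap: { 'g' }
Conflict for B: B → g and B → B /
  Overlap: { 'g' }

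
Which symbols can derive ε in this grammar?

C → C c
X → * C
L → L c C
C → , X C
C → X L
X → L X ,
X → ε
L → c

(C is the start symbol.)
{ 'X' }

ε-productions: X → ε
So X is immediately nullable.
No further non-terminal can be added: every production for the remaining non-terminals contains a terminal or a non-nullable non-terminal.
Nullable = { 'X' }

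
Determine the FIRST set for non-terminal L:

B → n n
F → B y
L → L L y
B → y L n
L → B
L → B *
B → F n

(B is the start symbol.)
To compute FIRST(L), examine every production with L on the left-hand side, reading each right-hand side left to right until a non-nullable symbol is reached.

FIRST sets of the other non-terminals involved (by the same procedure, iterated to a fixed point):
  FIRST(B) = { 'n', 'y' }

From L → L L y:
  - L is the symbol being defined: contributes nothing new
    L is not nullable, so stop
From L → B:
  - B is a non-terminal: add FIRST(B) \ {ε} = { 'n', 'y' }
    B is not nullable, so stop
From L → B *:
  - B is a non-terminal: add FIRST(B) \ {ε} = { 'n', 'y' }
    B is not nullable, so stop

Collecting: FIRST(L) = { 'n', 'y' }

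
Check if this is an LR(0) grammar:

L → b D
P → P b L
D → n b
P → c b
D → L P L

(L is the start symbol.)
No. Shift-reduce conflict between [P → P b L .] and [P → . c b]

A grammar is LR(0) if no state in the canonical LR(0) collection has:
  - both a shift item (dot before a terminal) and a complete item (shift-reduce conflict), or
  - two or more complete items (reduce-reduce conflict; the accept item [L' → L .] counts as a complete item here).

Augment with L' → L and build the canonical LR(0) collection (I0 = CLOSURE({[L' → . L]}), then GOTO on every symbol after a dot until no new states appear). It has 13 states:
  I0: { [L → . b D], [L' → . L] }  — shift
  I1: { [L' → L .] }  — accept
  I2: { [D → . L P L], [D → . n b], [L → . b D], [L → b . D] }  — shift
  I3: { [L → b D .] }  — reduce
  I4: { [D → L . P L], [P → . P b L], [P → . c b] }  — shift
  I5: { [D → n . b] }  — shift
  I6: { [D → n b .] }  — reduce
  I7: { [D → L P . L], [L → . b D], [P → P . b L] }  — shift
  I8: { [P → c . b] }  — shift
  I9: { [P → c b .] }  — reduce
  I10: { [D → L P L .] }  — reduce
  I11: { [D → . L P L], [D → . n b], [L → . b D], [L → b . D], [P → P b . L] }  — shift
  I12: { [D → L . P L], [P → . P b L], [P → . c b], [P → P b L .] }  — shift, reduce

Conflict in state I12:
  Shift-reduce conflict between [P → P b L .] and [P → . c b]
So the grammar is NOT LR(0).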